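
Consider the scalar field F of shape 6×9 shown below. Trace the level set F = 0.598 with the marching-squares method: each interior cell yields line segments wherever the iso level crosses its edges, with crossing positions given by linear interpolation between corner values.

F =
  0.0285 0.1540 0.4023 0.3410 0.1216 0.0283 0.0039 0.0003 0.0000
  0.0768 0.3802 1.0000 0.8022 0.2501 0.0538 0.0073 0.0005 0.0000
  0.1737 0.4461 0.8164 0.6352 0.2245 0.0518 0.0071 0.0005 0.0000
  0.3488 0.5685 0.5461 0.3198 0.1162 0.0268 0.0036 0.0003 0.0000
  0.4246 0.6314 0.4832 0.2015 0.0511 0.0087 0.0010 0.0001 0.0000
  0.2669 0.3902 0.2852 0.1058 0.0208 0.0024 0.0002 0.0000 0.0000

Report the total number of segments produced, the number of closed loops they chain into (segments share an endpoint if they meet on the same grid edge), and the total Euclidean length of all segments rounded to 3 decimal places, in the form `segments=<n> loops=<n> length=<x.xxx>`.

cell (0,1): code 0100 → (0.327,2.000)–(1.000,1.351)
cell (0,2): code 1100 → (0.557,3.000)–(0.327,2.000)
cell (0,3): code 1000 → (1.000,3.370)–(0.557,3.000)
cell (1,1): code 0110 → (1.000,1.351)–(2.000,1.410)
cell (1,3): code 1001 → (2.000,3.091)–(1.000,3.370)
cell (2,1): code 0010 → (2.000,1.410)–(2.808,2.000)
cell (2,2): code 0011 → (2.808,2.000)–(2.118,3.000)
cell (2,3): code 0001 → (2.118,3.000)–(2.000,3.091)
cell (3,0): code 0100 → (3.469,1.000)–(4.000,0.838)
cell (3,1): code 1000 → (4.000,1.225)–(3.469,1.000)
cell (4,0): code 0010 → (4.000,0.838)–(4.138,1.000)
cell (4,1): code 0001 → (4.138,1.000)–(4.000,1.225)
total: 12 segments, chained into 2 closed loop(s), length Σ = 8.550511

segments=12 loops=2 length=8.551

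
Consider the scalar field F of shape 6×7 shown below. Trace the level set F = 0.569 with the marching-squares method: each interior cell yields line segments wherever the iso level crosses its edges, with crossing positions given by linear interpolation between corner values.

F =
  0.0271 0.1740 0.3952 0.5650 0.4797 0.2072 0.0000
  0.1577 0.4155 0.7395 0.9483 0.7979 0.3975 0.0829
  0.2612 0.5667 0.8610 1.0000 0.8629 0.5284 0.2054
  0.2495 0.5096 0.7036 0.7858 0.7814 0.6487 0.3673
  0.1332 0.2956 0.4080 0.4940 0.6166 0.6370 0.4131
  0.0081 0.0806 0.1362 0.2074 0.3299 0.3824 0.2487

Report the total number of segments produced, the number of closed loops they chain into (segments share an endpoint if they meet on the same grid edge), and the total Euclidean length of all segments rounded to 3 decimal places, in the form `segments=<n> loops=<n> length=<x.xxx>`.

segments=16 loops=1 length=13.431

cell (0,1): code 0100 → (0.505,2.000)–(1.000,1.474)
cell (0,2): code 1100 → (0.010,3.000)–(0.505,2.000)
cell (0,3): code 1100 → (0.281,4.000)–(0.010,3.000)
cell (0,4): code 1000 → (1.000,4.572)–(0.281,4.000)
cell (1,1): code 0110 → (1.000,1.474)–(2.000,1.008)
cell (1,4): code 1001 → (2.000,4.879)–(1.000,4.572)
cell (2,1): code 0110 → (2.000,1.008)–(3.000,1.306)
cell (2,4): code 1101 → (2.337,5.000)–(2.000,4.879)
cell (2,5): code 1000 → (3.000,5.283)–(2.337,5.000)
cell (3,1): code 0010 → (3.000,1.306)–(3.455,2.000)
cell (3,2): code 0011 → (3.455,2.000)–(3.743,3.000)
cell (3,3): code 0111 → (3.743,3.000)–(4.000,3.612)
cell (3,5): code 1001 → (4.000,5.304)–(3.000,5.283)
cell (4,3): code 0010 → (4.000,3.612)–(4.166,4.000)
cell (4,4): code 0011 → (4.166,4.000)–(4.267,5.000)
cell (4,5): code 0001 → (4.267,5.000)–(4.000,5.304)
total: 16 segments, chained into 1 closed loop(s), length Σ = 13.430831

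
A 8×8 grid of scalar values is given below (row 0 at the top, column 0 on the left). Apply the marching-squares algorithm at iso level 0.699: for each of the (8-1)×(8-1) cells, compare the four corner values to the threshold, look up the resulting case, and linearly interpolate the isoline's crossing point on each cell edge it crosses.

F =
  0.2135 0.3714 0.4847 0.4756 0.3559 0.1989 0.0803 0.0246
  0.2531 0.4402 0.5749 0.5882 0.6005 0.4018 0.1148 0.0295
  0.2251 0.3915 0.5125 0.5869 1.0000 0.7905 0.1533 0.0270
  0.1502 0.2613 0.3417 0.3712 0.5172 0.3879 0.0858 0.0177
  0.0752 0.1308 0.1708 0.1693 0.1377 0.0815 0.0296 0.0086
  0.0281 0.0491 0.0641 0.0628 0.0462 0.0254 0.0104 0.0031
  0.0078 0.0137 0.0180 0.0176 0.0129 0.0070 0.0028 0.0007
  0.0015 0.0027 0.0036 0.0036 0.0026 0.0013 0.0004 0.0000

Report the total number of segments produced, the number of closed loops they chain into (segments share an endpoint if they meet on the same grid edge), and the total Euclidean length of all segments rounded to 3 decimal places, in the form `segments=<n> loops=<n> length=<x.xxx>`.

segments=6 loops=1 length=4.754

cell (1,3): code 0100 → (1.247,4.000)–(2.000,3.271)
cell (1,4): code 1100 → (1.765,5.000)–(1.247,4.000)
cell (1,5): code 1000 → (2.000,5.144)–(1.765,5.000)
cell (2,3): code 0010 → (2.000,3.271)–(2.623,4.000)
cell (2,4): code 0011 → (2.623,4.000)–(2.227,5.000)
cell (2,5): code 0001 → (2.227,5.000)–(2.000,5.144)
total: 6 segments, chained into 1 closed loop(s), length Σ = 4.753505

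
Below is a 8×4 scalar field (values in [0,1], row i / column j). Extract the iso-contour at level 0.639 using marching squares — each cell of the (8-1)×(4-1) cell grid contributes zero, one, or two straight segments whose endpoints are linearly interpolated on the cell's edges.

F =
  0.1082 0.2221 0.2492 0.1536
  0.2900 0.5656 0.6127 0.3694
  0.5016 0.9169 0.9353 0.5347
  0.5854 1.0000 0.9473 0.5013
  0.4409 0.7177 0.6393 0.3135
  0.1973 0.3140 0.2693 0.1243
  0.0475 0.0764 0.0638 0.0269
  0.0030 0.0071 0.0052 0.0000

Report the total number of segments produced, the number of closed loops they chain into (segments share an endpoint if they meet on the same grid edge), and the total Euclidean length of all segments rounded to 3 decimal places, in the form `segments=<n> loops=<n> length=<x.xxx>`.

segments=10 loops=1 length=8.984

cell (1,0): code 0100 → (1.209,1.000)–(2.000,0.331)
cell (1,1): code 1100 → (1.082,2.000)–(1.209,1.000)
cell (1,2): code 1000 → (2.000,2.740)–(1.082,2.000)
cell (2,0): code 0110 → (2.000,0.331)–(3.000,0.129)
cell (2,2): code 1001 → (3.000,2.691)–(2.000,2.740)
cell (3,0): code 0110 → (3.000,0.129)–(4.000,0.716)
cell (3,2): code 1001 → (4.000,2.001)–(3.000,2.691)
cell (4,0): code 0010 → (4.000,0.716)–(4.195,1.000)
cell (4,1): code 0011 → (4.195,1.000)–(4.001,2.000)
cell (4,2): code 0001 → (4.001,2.000)–(4.000,2.001)
total: 10 segments, chained into 1 closed loop(s), length Σ = 8.983773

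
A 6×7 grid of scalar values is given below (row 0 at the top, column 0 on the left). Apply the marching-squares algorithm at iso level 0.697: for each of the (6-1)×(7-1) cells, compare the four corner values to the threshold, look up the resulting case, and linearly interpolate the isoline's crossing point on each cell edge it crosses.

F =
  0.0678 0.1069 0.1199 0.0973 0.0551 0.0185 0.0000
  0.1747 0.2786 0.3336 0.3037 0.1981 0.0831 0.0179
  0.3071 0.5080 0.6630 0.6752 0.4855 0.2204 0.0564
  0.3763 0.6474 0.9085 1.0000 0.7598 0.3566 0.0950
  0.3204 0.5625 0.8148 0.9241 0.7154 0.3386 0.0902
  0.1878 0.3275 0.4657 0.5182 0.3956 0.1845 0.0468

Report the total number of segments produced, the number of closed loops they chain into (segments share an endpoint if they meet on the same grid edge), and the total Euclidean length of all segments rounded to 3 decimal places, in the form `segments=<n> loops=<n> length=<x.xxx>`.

cell (2,1): code 0100 → (2.138,2.000)–(3.000,1.190)
cell (2,2): code 1100 → (2.067,3.000)–(2.138,2.000)
cell (2,3): code 1100 → (2.771,4.000)–(2.067,3.000)
cell (2,4): code 1000 → (3.000,4.156)–(2.771,4.000)
cell (3,1): code 0110 → (3.000,1.190)–(4.000,1.533)
cell (3,4): code 1001 → (4.000,4.049)–(3.000,4.156)
cell (4,1): code 0010 → (4.000,1.533)–(4.337,2.000)
cell (4,2): code 0011 → (4.337,2.000)–(4.559,3.000)
cell (4,3): code 0011 → (4.559,3.000)–(4.058,4.000)
cell (4,4): code 0001 → (4.058,4.000)–(4.000,4.049)
total: 10 segments, chained into 1 closed loop(s), length Σ = 8.542627

segments=10 loops=1 length=8.543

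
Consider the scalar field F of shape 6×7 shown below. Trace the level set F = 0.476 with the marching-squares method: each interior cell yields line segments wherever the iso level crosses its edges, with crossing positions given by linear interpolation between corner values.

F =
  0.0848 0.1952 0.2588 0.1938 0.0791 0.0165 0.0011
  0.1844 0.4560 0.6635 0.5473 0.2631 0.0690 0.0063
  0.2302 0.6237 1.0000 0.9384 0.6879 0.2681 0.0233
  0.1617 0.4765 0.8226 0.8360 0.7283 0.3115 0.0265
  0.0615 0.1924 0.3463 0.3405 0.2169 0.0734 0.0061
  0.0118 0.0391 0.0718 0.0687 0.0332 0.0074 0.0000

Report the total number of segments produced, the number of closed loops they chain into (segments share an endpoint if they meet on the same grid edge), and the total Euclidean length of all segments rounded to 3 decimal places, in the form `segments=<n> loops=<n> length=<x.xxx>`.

segments=14 loops=1 length=11.211

cell (0,1): code 0100 → (0.537,2.000)–(1.000,1.096)
cell (0,2): code 1100 → (0.798,3.000)–(0.537,2.000)
cell (0,3): code 1000 → (1.000,3.251)–(0.798,3.000)
cell (1,0): code 0100 → (1.119,1.000)–(2.000,0.625)
cell (1,1): code 1110 → (1.000,1.096)–(1.119,1.000)
cell (1,3): code 1101 → (1.501,4.000)–(1.000,3.251)
cell (1,4): code 1000 → (2.000,4.505)–(1.501,4.000)
cell (2,0): code 0110 → (2.000,0.625)–(3.000,0.998)
cell (2,4): code 1001 → (3.000,4.605)–(2.000,4.505)
cell (3,0): code 0010 → (3.000,0.998)–(3.002,1.000)
cell (3,1): code 0011 → (3.002,1.000)–(3.728,2.000)
cell (3,2): code 0011 → (3.728,2.000)–(3.727,3.000)
cell (3,3): code 0011 → (3.727,3.000)–(3.493,4.000)
cell (3,4): code 0001 → (3.493,4.000)–(3.000,4.605)
total: 14 segments, chained into 1 closed loop(s), length Σ = 11.211143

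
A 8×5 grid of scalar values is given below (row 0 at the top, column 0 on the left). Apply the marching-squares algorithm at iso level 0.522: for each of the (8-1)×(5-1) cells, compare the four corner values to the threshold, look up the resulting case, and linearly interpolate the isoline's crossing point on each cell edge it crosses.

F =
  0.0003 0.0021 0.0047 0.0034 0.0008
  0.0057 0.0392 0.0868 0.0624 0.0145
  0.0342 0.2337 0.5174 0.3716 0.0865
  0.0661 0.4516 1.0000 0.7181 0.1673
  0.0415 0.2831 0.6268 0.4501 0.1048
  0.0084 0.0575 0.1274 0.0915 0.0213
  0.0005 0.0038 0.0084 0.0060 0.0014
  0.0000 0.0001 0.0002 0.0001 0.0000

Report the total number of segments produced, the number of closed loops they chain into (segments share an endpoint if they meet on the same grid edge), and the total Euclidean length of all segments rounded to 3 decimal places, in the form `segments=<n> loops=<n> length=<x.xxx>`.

cell (2,1): code 0100 → (2.010,2.000)–(3.000,1.128)
cell (2,2): code 1100 → (2.434,3.000)–(2.010,2.000)
cell (2,3): code 1000 → (3.000,3.356)–(2.434,3.000)
cell (3,1): code 0110 → (3.000,1.128)–(4.000,1.695)
cell (3,2): code 1011 → (4.000,2.593)–(3.732,3.000)
cell (3,3): code 0001 → (3.732,3.000)–(3.000,3.356)
cell (4,1): code 0010 → (4.000,1.695)–(4.210,2.000)
cell (4,2): code 0001 → (4.210,2.000)–(4.000,2.593)
total: 8 segments, chained into 1 closed loop(s), length Σ = 6.524194

segments=8 loops=1 length=6.524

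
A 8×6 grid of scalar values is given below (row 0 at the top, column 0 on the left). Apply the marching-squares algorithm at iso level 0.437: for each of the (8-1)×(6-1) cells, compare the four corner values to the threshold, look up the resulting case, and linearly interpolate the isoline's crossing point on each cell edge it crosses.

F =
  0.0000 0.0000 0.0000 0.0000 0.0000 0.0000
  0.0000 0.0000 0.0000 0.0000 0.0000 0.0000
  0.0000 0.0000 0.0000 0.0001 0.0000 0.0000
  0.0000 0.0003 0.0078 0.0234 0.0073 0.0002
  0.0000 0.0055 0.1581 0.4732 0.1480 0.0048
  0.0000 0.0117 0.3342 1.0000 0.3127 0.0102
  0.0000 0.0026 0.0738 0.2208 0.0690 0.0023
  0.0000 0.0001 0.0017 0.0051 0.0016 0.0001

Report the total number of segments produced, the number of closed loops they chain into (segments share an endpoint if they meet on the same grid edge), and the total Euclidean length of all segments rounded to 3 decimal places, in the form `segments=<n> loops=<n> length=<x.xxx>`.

cell (3,2): code 0100 → (3.920,3.000)–(4.000,2.885)
cell (3,3): code 1000 → (4.000,3.111)–(3.920,3.000)
cell (4,2): code 0110 → (4.000,2.885)–(5.000,2.154)
cell (4,3): code 1001 → (5.000,3.819)–(4.000,3.111)
cell (5,2): code 0010 → (5.000,2.154)–(5.723,3.000)
cell (5,3): code 0001 → (5.723,3.000)–(5.000,3.819)
total: 6 segments, chained into 1 closed loop(s), length Σ = 4.945841

segments=6 loops=1 length=4.946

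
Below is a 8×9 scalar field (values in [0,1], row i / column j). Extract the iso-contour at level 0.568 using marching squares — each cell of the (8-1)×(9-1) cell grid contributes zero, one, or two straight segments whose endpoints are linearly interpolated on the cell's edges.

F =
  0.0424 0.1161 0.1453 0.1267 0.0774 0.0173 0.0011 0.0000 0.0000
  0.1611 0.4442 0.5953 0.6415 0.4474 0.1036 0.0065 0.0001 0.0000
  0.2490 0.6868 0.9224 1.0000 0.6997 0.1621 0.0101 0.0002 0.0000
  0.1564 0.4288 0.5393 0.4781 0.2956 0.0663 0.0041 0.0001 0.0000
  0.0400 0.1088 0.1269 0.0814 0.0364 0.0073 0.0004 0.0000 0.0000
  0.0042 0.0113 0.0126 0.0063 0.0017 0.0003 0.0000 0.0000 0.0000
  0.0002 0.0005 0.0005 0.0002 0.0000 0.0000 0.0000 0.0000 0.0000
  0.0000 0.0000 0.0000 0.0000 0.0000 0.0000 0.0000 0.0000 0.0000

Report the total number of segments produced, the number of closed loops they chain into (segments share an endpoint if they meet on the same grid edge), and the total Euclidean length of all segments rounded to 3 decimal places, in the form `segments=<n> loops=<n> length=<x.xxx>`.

segments=12 loops=1 length=8.653

cell (0,1): code 0100 → (0.939,2.000)–(1.000,1.819)
cell (0,2): code 1100 → (0.857,3.000)–(0.939,2.000)
cell (0,3): code 1000 → (1.000,3.379)–(0.857,3.000)
cell (1,0): code 0100 → (1.510,1.000)–(2.000,0.729)
cell (1,1): code 1110 → (1.000,1.819)–(1.510,1.000)
cell (1,3): code 1101 → (1.478,4.000)–(1.000,3.379)
cell (1,4): code 1000 → (2.000,4.245)–(1.478,4.000)
cell (2,0): code 0010 → (2.000,0.729)–(2.460,1.000)
cell (2,1): code 0011 → (2.460,1.000)–(2.925,2.000)
cell (2,2): code 0011 → (2.925,2.000)–(2.828,3.000)
cell (2,3): code 0011 → (2.828,3.000)–(2.326,4.000)
cell (2,4): code 0001 → (2.326,4.000)–(2.000,4.245)
total: 12 segments, chained into 1 closed loop(s), length Σ = 8.652732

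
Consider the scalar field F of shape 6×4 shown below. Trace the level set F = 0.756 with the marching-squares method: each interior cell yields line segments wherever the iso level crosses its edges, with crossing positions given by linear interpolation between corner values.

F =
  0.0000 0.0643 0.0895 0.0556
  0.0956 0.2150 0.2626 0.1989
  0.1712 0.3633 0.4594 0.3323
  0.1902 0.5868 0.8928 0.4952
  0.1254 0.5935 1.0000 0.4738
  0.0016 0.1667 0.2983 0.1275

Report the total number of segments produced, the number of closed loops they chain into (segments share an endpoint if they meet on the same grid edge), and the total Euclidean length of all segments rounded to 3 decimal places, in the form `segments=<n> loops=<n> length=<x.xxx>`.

segments=6 loops=1 length=4.306

cell (2,1): code 0100 → (2.684,2.000)–(3.000,1.553)
cell (2,2): code 1000 → (3.000,2.344)–(2.684,2.000)
cell (3,1): code 0110 → (3.000,1.553)–(4.000,1.400)
cell (3,2): code 1001 → (4.000,2.464)–(3.000,2.344)
cell (4,1): code 0010 → (4.000,1.400)–(4.348,2.000)
cell (4,2): code 0001 → (4.348,2.000)–(4.000,2.464)
total: 6 segments, chained into 1 closed loop(s), length Σ = 4.306262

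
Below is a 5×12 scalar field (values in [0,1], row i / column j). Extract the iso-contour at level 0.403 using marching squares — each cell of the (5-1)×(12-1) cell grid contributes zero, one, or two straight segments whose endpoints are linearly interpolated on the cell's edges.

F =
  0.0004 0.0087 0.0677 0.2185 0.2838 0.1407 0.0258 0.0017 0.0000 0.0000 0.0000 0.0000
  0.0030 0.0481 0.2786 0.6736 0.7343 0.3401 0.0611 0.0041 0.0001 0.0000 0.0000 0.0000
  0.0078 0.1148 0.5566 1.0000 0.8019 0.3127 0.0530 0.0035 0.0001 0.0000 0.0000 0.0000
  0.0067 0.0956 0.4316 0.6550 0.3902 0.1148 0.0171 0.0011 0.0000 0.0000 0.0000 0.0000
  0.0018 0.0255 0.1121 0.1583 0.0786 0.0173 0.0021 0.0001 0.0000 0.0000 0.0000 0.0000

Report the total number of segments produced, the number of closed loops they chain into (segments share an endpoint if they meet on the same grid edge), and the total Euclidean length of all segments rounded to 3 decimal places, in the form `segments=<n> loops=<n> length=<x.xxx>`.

cell (0,2): code 0100 → (0.405,3.000)–(1.000,2.315)
cell (0,3): code 1100 → (0.265,4.000)–(0.405,3.000)
cell (0,4): code 1000 → (1.000,4.840)–(0.265,4.000)
cell (1,1): code 0100 → (1.447,2.000)–(2.000,1.652)
cell (1,2): code 1110 → (1.000,2.315)–(1.447,2.000)
cell (1,4): code 1001 → (2.000,4.815)–(1.000,4.840)
cell (2,1): code 0110 → (2.000,1.652)–(3.000,1.915)
cell (2,3): code 1011 → (3.000,3.952)–(2.969,4.000)
cell (2,4): code 0001 → (2.969,4.000)–(2.000,4.815)
cell (3,1): code 0010 → (3.000,1.915)–(3.090,2.000)
cell (3,2): code 0011 → (3.090,2.000)–(3.507,3.000)
cell (3,3): code 0001 → (3.507,3.000)–(3.000,3.952)
total: 12 segments, chained into 1 closed loop(s), length Σ = 9.877543

segments=12 loops=1 length=9.878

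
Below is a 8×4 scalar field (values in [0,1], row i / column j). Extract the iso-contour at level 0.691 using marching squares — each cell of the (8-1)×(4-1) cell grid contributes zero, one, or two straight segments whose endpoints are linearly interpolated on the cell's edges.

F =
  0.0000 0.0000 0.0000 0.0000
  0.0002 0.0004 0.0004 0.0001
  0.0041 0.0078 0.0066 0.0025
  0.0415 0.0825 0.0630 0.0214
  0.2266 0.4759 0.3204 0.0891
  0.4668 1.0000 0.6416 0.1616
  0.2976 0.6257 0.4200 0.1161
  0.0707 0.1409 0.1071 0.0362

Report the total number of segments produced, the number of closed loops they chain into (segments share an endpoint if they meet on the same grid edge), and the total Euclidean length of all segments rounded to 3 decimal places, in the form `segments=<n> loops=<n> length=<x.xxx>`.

segments=4 loops=1 length=4.074

cell (4,0): code 0100 → (4.410,1.000)–(5.000,0.420)
cell (4,1): code 1000 → (5.000,1.862)–(4.410,1.000)
cell (5,0): code 0010 → (5.000,0.420)–(5.826,1.000)
cell (5,1): code 0001 → (5.826,1.000)–(5.000,1.862)
total: 4 segments, chained into 1 closed loop(s), length Σ = 4.073502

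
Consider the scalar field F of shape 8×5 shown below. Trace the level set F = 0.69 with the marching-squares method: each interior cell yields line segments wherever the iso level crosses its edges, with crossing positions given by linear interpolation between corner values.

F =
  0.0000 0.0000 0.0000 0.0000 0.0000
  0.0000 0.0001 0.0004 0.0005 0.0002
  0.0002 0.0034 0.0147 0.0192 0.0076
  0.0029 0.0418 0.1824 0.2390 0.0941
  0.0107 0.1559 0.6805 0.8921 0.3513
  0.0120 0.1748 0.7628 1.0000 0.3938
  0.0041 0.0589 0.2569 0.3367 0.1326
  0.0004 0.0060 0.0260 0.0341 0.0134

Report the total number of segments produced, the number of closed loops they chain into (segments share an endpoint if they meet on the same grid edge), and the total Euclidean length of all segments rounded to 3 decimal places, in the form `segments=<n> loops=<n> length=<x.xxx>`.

segments=8 loops=1 length=5.449

cell (3,2): code 0100 → (3.691,3.000)–(4.000,2.045)
cell (3,3): code 1000 → (4.000,3.374)–(3.691,3.000)
cell (4,1): code 0100 → (4.115,2.000)–(5.000,1.876)
cell (4,2): code 1110 → (4.000,2.045)–(4.115,2.000)
cell (4,3): code 1001 → (5.000,3.511)–(4.000,3.374)
cell (5,1): code 0010 → (5.000,1.876)–(5.144,2.000)
cell (5,2): code 0011 → (5.144,2.000)–(5.467,3.000)
cell (5,3): code 0001 → (5.467,3.000)–(5.000,3.511)
total: 8 segments, chained into 1 closed loop(s), length Σ = 5.449276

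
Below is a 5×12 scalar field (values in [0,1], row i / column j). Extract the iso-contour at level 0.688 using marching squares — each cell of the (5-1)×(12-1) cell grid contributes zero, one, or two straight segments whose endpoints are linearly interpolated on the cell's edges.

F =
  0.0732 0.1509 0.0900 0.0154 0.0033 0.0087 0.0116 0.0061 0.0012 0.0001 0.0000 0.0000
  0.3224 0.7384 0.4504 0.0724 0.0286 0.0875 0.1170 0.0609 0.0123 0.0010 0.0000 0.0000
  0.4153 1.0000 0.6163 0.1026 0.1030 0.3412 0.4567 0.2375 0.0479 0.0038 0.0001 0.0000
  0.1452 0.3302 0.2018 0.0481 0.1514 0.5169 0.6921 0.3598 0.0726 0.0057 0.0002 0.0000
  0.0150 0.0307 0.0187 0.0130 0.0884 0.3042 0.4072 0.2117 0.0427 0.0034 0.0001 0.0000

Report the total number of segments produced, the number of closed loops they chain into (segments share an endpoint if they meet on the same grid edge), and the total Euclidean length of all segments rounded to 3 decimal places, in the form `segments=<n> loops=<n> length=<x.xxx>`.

cell (0,0): code 0100 → (0.914,1.000)–(1.000,0.879)
cell (0,1): code 1000 → (1.000,1.175)–(0.914,1.000)
cell (1,0): code 0110 → (1.000,0.879)–(2.000,0.466)
cell (1,1): code 1001 → (2.000,1.813)–(1.000,1.175)
cell (2,0): code 0010 → (2.000,0.466)–(2.466,1.000)
cell (2,1): code 0001 → (2.466,1.000)–(2.000,1.813)
cell (2,5): code 0100 → (2.983,6.000)–(3.000,5.977)
cell (2,6): code 1000 → (3.000,6.012)–(2.983,6.000)
cell (3,5): code 0010 → (3.000,5.977)–(3.014,6.000)
cell (3,6): code 0001 → (3.014,6.000)–(3.000,6.012)
total: 10 segments, chained into 2 closed loop(s), length Σ = 4.353699

segments=10 loops=2 length=4.354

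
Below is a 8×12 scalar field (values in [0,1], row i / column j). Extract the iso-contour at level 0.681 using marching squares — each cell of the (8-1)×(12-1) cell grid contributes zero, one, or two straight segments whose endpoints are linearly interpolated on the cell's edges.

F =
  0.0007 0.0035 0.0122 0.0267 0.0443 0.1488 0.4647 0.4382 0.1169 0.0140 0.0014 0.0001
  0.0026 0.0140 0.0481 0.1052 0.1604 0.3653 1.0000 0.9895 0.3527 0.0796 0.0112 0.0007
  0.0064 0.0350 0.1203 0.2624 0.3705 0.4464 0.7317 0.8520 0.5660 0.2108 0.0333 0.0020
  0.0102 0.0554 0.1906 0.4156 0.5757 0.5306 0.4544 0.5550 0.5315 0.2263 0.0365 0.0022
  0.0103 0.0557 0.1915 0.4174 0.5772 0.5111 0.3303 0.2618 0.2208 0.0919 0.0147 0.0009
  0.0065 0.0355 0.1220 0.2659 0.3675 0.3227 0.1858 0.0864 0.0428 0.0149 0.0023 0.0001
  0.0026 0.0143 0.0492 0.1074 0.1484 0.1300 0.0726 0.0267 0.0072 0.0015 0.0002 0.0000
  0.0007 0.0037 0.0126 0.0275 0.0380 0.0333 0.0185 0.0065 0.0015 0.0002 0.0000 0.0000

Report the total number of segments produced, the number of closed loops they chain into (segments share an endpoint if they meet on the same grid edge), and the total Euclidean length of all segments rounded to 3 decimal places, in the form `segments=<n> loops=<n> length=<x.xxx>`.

segments=8 loops=1 length=6.738

cell (0,5): code 0100 → (0.404,6.000)–(1.000,5.497)
cell (0,6): code 1100 → (0.440,7.000)–(0.404,6.000)
cell (0,7): code 1000 → (1.000,7.484)–(0.440,7.000)
cell (1,5): code 0110 → (1.000,5.497)–(2.000,5.822)
cell (1,7): code 1001 → (2.000,7.598)–(1.000,7.484)
cell (2,5): code 0010 → (2.000,5.822)–(2.183,6.000)
cell (2,6): code 0011 → (2.183,6.000)–(2.576,7.000)
cell (2,7): code 0001 → (2.576,7.000)–(2.000,7.598)
total: 8 segments, chained into 1 closed loop(s), length Σ = 6.737702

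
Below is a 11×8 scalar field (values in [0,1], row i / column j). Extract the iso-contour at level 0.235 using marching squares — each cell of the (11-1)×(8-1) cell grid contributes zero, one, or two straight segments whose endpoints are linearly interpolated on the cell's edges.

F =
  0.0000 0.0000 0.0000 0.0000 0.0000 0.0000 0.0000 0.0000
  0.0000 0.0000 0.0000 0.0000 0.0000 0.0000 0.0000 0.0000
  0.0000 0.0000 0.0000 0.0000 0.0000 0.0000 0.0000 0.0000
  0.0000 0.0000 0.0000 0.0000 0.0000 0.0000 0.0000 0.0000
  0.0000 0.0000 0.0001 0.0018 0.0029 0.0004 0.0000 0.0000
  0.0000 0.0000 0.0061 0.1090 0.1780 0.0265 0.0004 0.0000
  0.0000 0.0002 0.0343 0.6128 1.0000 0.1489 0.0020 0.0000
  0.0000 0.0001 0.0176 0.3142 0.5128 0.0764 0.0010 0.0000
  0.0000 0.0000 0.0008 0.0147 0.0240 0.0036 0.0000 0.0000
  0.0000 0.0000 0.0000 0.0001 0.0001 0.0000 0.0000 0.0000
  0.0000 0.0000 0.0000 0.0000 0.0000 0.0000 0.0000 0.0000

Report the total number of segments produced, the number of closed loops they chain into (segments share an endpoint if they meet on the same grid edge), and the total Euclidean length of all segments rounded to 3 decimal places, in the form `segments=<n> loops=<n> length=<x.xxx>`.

cell (5,2): code 0100 → (5.250,3.000)–(6.000,2.347)
cell (5,3): code 1100 → (5.069,4.000)–(5.250,3.000)
cell (5,4): code 1000 → (6.000,4.899)–(5.069,4.000)
cell (6,2): code 0110 → (6.000,2.347)–(7.000,2.733)
cell (6,4): code 1001 → (7.000,4.637)–(6.000,4.899)
cell (7,2): code 0010 → (7.000,2.733)–(7.264,3.000)
cell (7,3): code 0011 → (7.264,3.000)–(7.568,4.000)
cell (7,4): code 0001 → (7.568,4.000)–(7.000,4.637)
total: 8 segments, chained into 1 closed loop(s), length Σ = 7.684528

segments=8 loops=1 length=7.685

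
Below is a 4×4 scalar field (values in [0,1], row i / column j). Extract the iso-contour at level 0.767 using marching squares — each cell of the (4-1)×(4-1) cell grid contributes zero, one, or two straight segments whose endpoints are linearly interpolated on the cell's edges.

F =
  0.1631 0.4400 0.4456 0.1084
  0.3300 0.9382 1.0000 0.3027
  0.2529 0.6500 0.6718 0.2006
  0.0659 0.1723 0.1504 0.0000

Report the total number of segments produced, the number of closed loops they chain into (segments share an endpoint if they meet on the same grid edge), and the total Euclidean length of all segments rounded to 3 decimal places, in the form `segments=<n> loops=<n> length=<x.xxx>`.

cell (0,0): code 0100 → (0.656,1.000)–(1.000,0.719)
cell (0,1): code 1100 → (0.580,2.000)–(0.656,1.000)
cell (0,2): code 1000 → (1.000,2.334)–(0.580,2.000)
cell (1,0): code 0010 → (1.000,0.719)–(1.594,1.000)
cell (1,1): code 0011 → (1.594,1.000)–(1.710,2.000)
cell (1,2): code 0001 → (1.710,2.000)–(1.000,2.334)
total: 6 segments, chained into 1 closed loop(s), length Σ = 4.432744

segments=6 loops=1 length=4.433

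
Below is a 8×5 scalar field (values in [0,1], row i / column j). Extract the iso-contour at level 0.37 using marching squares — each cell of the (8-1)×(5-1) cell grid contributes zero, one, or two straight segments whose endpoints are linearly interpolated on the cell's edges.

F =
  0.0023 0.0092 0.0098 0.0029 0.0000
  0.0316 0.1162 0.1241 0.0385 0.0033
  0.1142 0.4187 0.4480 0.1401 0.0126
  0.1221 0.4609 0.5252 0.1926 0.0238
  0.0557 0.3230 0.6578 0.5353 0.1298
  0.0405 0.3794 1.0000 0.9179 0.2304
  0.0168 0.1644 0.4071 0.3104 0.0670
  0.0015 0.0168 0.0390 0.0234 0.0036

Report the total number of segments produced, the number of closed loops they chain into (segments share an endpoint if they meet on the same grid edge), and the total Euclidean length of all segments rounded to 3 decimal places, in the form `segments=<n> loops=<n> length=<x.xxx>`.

cell (1,0): code 0100 → (1.839,1.000)–(2.000,0.840)
cell (1,1): code 1100 → (1.759,2.000)–(1.839,1.000)
cell (1,2): code 1000 → (2.000,2.253)–(1.759,2.000)
cell (2,0): code 0110 → (2.000,0.840)–(3.000,0.732)
cell (2,2): code 1001 → (3.000,2.467)–(2.000,2.253)
cell (3,0): code 0010 → (3.000,0.732)–(3.659,1.000)
cell (3,1): code 0111 → (3.659,1.000)–(4.000,1.140)
cell (3,2): code 1101 → (3.518,3.000)–(3.000,2.467)
cell (3,3): code 1000 → (4.000,3.408)–(3.518,3.000)
cell (4,0): code 0100 → (4.833,1.000)–(5.000,0.972)
cell (4,1): code 1110 → (4.000,1.140)–(4.833,1.000)
cell (4,3): code 1001 → (5.000,3.797)–(4.000,3.408)
cell (5,0): code 0010 → (5.000,0.972)–(5.044,1.000)
cell (5,1): code 0111 → (5.044,1.000)–(6.000,1.847)
cell (5,2): code 1011 → (6.000,2.384)–(5.902,3.000)
cell (5,3): code 0001 → (5.902,3.000)–(5.000,3.797)
cell (6,1): code 0010 → (6.000,1.847)–(6.101,2.000)
cell (6,2): code 0001 → (6.101,2.000)–(6.000,2.384)
total: 18 segments, chained into 1 closed loop(s), length Σ = 11.886961

segments=18 loops=1 length=11.887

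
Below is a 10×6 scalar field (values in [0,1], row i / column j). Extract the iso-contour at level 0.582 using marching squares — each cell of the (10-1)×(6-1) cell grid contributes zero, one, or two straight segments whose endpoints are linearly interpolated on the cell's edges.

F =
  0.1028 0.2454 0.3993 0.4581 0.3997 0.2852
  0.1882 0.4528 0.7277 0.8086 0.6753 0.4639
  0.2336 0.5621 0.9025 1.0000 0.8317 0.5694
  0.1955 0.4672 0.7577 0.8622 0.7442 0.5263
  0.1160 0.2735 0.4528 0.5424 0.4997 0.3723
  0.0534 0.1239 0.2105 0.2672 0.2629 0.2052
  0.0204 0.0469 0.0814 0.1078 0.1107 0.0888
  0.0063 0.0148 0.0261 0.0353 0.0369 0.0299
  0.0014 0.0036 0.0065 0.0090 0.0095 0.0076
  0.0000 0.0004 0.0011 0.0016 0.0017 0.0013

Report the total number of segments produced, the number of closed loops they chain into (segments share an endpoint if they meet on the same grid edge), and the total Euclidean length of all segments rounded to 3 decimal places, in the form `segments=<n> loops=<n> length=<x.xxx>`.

cell (0,1): code 0100 → (0.556,2.000)–(1.000,1.470)
cell (0,2): code 1100 → (0.353,3.000)–(0.556,2.000)
cell (0,3): code 1100 → (0.661,4.000)–(0.353,3.000)
cell (0,4): code 1000 → (1.000,4.441)–(0.661,4.000)
cell (1,1): code 0110 → (1.000,1.470)–(2.000,1.058)
cell (1,4): code 1001 → (2.000,4.952)–(1.000,4.441)
cell (2,1): code 0110 → (2.000,1.058)–(3.000,1.395)
cell (2,4): code 1001 → (3.000,4.744)–(2.000,4.952)
cell (3,1): code 0010 → (3.000,1.395)–(3.576,2.000)
cell (3,2): code 0011 → (3.576,2.000)–(3.876,3.000)
cell (3,3): code 0011 → (3.876,3.000)–(3.663,4.000)
cell (3,4): code 0001 → (3.663,4.000)–(3.000,4.744)
total: 12 segments, chained into 1 closed loop(s), length Σ = 11.493689

segments=12 loops=1 length=11.494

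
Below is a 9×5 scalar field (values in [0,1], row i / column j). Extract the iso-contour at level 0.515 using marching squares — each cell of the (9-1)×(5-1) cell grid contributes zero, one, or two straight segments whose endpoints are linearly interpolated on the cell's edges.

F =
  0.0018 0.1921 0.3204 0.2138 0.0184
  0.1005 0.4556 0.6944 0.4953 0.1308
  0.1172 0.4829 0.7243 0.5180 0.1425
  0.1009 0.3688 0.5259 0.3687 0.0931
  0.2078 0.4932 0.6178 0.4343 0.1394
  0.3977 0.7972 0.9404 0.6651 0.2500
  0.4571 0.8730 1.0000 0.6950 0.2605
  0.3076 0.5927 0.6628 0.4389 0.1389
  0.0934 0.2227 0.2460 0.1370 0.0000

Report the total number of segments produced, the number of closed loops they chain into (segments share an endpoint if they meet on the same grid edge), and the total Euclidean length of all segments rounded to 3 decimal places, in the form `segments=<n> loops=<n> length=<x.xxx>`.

cell (0,1): code 0100 → (0.520,2.000)–(1.000,1.249)
cell (0,2): code 1000 → (1.000,2.901)–(0.520,2.000)
cell (1,1): code 0110 → (1.000,1.249)–(2.000,1.133)
cell (1,2): code 1101 → (1.868,3.000)–(1.000,2.901)
cell (1,3): code 1000 → (2.000,3.008)–(1.868,3.000)
cell (2,1): code 0110 → (2.000,1.133)–(3.000,1.931)
cell (2,2): code 1011 → (3.000,2.069)–(2.020,3.000)
cell (2,3): code 0001 → (2.020,3.000)–(2.000,3.008)
cell (3,1): code 0110 → (3.000,1.931)–(4.000,1.175)
cell (3,2): code 1001 → (4.000,2.560)–(3.000,2.069)
cell (4,0): code 0100 → (4.072,1.000)–(5.000,0.294)
cell (4,1): code 1110 → (4.000,1.175)–(4.072,1.000)
cell (4,2): code 1101 → (4.350,3.000)–(4.000,2.560)
cell (4,3): code 1000 → (5.000,3.362)–(4.350,3.000)
cell (5,0): code 0110 → (5.000,0.294)–(6.000,0.139)
cell (5,3): code 1001 → (6.000,3.414)–(5.000,3.362)
cell (6,0): code 0110 → (6.000,0.139)–(7.000,0.727)
cell (6,2): code 1011 → (7.000,2.660)–(6.703,3.000)
cell (6,3): code 0001 → (6.703,3.000)–(6.000,3.414)
cell (7,0): code 0010 → (7.000,0.727)–(7.210,1.000)
cell (7,1): code 0011 → (7.210,1.000)–(7.355,2.000)
cell (7,2): code 0001 → (7.355,2.000)–(7.000,2.660)
total: 22 segments, chained into 1 closed loop(s), length Σ = 18.150310

segments=22 loops=1 length=18.150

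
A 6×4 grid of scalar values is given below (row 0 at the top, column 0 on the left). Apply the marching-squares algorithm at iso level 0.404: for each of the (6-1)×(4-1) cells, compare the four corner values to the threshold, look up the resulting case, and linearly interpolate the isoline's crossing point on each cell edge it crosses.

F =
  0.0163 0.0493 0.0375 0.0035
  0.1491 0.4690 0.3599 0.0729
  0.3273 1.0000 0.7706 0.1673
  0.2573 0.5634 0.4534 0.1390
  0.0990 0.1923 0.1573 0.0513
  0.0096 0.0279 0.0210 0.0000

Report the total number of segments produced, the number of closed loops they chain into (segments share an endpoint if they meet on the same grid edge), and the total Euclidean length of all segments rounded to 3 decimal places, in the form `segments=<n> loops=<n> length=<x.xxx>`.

segments=10 loops=1 length=7.680

cell (0,0): code 0100 → (0.845,1.000)–(1.000,0.797)
cell (0,1): code 1000 → (1.000,1.596)–(0.845,1.000)
cell (1,0): code 0110 → (1.000,0.797)–(2.000,0.114)
cell (1,1): code 1101 → (1.107,2.000)–(1.000,1.596)
cell (1,2): code 1000 → (2.000,2.608)–(1.107,2.000)
cell (2,0): code 0110 → (2.000,0.114)–(3.000,0.479)
cell (2,2): code 1001 → (3.000,2.157)–(2.000,2.608)
cell (3,0): code 0010 → (3.000,0.479)–(3.430,1.000)
cell (3,1): code 0011 → (3.430,1.000)–(3.167,2.000)
cell (3,2): code 0001 → (3.167,2.000)–(3.000,2.157)
total: 10 segments, chained into 1 closed loop(s), length Σ = 7.679557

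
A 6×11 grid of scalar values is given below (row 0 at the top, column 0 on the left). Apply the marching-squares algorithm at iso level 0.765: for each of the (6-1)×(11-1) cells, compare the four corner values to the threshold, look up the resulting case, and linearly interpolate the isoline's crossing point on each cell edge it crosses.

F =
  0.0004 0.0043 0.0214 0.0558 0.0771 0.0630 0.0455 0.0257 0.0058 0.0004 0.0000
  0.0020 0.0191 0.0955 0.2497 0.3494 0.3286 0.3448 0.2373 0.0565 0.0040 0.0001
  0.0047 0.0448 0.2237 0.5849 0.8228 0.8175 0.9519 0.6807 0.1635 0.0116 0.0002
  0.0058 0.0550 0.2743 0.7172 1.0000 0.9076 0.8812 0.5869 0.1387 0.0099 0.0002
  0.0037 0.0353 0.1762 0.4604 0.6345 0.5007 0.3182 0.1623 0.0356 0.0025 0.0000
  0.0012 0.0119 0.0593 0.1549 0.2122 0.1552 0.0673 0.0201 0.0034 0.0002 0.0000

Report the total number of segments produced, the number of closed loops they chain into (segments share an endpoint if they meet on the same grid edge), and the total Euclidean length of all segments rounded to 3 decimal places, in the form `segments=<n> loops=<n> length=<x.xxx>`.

segments=10 loops=1 length=8.798

cell (1,3): code 0100 → (1.878,4.000)–(2.000,3.757)
cell (1,4): code 1100 → (1.893,5.000)–(1.878,4.000)
cell (1,5): code 1100 → (1.692,6.000)–(1.893,5.000)
cell (1,6): code 1000 → (2.000,6.689)–(1.692,6.000)
cell (2,3): code 0110 → (2.000,3.757)–(3.000,3.169)
cell (2,6): code 1001 → (3.000,6.395)–(2.000,6.689)
cell (3,3): code 0010 → (3.000,3.169)–(3.643,4.000)
cell (3,4): code 0011 → (3.643,4.000)–(3.350,5.000)
cell (3,5): code 0011 → (3.350,5.000)–(3.206,6.000)
cell (3,6): code 0001 → (3.206,6.000)–(3.000,6.395)
total: 10 segments, chained into 1 closed loop(s), length Σ = 8.797620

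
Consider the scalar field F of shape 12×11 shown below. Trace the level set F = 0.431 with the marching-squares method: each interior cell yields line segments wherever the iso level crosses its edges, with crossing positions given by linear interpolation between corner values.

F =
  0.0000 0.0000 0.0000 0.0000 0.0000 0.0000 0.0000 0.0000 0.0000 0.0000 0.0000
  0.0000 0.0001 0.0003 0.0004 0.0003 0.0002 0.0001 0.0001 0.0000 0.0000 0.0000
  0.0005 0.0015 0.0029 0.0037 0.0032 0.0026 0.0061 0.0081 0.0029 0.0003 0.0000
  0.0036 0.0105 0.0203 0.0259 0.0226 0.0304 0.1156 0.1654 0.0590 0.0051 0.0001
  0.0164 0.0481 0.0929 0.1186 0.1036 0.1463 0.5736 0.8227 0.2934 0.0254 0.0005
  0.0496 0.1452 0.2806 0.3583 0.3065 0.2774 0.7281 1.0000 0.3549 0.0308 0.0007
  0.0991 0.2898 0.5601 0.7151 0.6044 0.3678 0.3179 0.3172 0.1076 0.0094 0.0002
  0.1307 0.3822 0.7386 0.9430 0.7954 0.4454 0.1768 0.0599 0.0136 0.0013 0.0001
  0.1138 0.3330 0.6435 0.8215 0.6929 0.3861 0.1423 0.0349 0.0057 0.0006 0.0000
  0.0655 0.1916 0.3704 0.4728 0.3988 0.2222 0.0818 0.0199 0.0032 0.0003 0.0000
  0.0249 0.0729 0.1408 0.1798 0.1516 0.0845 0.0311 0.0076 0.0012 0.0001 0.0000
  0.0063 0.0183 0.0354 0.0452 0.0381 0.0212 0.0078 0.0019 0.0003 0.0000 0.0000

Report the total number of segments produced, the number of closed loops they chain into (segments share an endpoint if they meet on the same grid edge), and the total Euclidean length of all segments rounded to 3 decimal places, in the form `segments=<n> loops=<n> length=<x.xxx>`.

segments=24 loops=2 length=19.907

cell (3,5): code 0100 → (3.689,6.000)–(4.000,5.666)
cell (3,6): code 1100 → (3.404,7.000)–(3.689,6.000)
cell (3,7): code 1000 → (4.000,7.740)–(3.404,7.000)
cell (4,5): code 0110 → (4.000,5.666)–(5.000,5.341)
cell (4,7): code 1001 → (5.000,7.882)–(4.000,7.740)
cell (5,1): code 0100 → (5.538,2.000)–(6.000,1.522)
cell (5,2): code 1100 → (5.204,3.000)–(5.538,2.000)
cell (5,3): code 1100 → (5.418,4.000)–(5.204,3.000)
cell (5,4): code 1000 → (6.000,4.733)–(5.418,4.000)
cell (5,5): code 0010 → (5.000,5.341)–(5.724,6.000)
cell (5,6): code 0011 → (5.724,6.000)–(5.833,7.000)
cell (5,7): code 0001 → (5.833,7.000)–(5.000,7.882)
cell (6,1): code 0110 → (6.000,1.522)–(7.000,1.137)
cell (6,4): code 1101 → (6.814,5.000)–(6.000,4.733)
cell (6,5): code 1000 → (7.000,5.054)–(6.814,5.000)
cell (7,1): code 0110 → (7.000,1.137)–(8.000,1.316)
cell (7,4): code 1011 → (8.000,4.854)–(7.243,5.000)
cell (7,5): code 0001 → (7.243,5.000)–(7.000,5.054)
cell (8,1): code 0010 → (8.000,1.316)–(8.778,2.000)
cell (8,2): code 0111 → (8.778,2.000)–(9.000,2.592)
cell (8,3): code 1011 → (9.000,3.565)–(8.891,4.000)
cell (8,4): code 0001 → (8.891,4.000)–(8.000,4.854)
cell (9,2): code 0010 → (9.000,2.592)–(9.143,3.000)
cell (9,3): code 0001 → (9.143,3.000)–(9.000,3.565)
total: 24 segments, chained into 2 closed loop(s), length Σ = 19.907345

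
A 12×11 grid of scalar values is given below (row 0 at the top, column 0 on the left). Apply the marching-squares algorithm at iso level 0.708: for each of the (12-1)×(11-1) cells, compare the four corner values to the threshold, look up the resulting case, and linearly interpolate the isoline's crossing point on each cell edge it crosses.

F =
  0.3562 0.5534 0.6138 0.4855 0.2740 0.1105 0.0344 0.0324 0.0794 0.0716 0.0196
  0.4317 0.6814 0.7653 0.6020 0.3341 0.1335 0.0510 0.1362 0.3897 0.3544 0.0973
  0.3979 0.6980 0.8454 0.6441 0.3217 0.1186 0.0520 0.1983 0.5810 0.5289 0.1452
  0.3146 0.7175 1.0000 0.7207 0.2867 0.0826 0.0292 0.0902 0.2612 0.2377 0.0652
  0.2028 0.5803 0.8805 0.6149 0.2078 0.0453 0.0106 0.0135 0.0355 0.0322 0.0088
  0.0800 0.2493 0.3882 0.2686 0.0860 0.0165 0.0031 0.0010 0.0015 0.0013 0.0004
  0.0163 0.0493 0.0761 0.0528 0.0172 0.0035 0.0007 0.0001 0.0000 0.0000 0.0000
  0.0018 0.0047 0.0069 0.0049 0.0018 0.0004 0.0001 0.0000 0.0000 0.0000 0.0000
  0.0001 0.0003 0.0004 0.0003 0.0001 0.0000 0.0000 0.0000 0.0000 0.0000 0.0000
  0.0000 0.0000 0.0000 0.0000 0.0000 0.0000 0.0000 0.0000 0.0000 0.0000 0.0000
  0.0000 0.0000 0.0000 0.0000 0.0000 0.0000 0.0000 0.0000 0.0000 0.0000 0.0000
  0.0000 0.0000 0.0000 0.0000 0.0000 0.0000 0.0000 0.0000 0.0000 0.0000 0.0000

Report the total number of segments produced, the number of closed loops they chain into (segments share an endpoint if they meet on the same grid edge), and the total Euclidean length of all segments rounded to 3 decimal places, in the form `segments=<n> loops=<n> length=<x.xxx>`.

segments=14 loops=1 length=9.025

cell (0,1): code 0100 → (0.622,2.000)–(1.000,1.317)
cell (0,2): code 1000 → (1.000,2.351)–(0.622,2.000)
cell (1,1): code 0110 → (1.000,1.317)–(2.000,1.068)
cell (1,2): code 1001 → (2.000,2.683)–(1.000,2.351)
cell (2,0): code 0100 → (2.513,1.000)–(3.000,0.976)
cell (2,1): code 1110 → (2.000,1.068)–(2.513,1.000)
cell (2,2): code 1101 → (2.834,3.000)–(2.000,2.683)
cell (2,3): code 1000 → (3.000,3.029)–(2.834,3.000)
cell (3,0): code 0010 → (3.000,0.976)–(3.069,1.000)
cell (3,1): code 0111 → (3.069,1.000)–(4.000,1.425)
cell (3,2): code 1011 → (4.000,2.649)–(3.120,3.000)
cell (3,3): code 0001 → (3.120,3.000)–(3.000,3.029)
cell (4,1): code 0010 → (4.000,1.425)–(4.350,2.000)
cell (4,2): code 0001 → (4.350,2.000)–(4.000,2.649)
total: 14 segments, chained into 1 closed loop(s), length Σ = 9.024972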